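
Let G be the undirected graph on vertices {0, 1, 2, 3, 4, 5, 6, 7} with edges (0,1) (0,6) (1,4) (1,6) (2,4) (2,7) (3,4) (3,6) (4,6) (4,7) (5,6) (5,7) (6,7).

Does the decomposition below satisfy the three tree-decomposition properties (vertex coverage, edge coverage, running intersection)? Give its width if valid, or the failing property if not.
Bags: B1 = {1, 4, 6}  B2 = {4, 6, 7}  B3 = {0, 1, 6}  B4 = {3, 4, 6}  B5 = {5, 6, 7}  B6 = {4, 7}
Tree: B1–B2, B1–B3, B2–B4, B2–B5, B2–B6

No — vertex 2 appears in no bag.

A tree decomposition must satisfy three properties: every vertex lies in some bag; for every edge, both endpoints lie together in some bag; and for every vertex, the bags containing it form a connected subtree. Here vertex 2 appears in no bag, so the decomposition is invalid.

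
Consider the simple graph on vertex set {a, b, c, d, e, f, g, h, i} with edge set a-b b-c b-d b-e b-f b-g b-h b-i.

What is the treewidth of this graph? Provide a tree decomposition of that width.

Each bag holds 2 vertices, so the decomposition has width 1, which upper-bounds the treewidth. Any graph with an edge has treewidth ≥ 1, and G has the edge h–b. Therefore the treewidth is 1.

Treewidth 1.
One optimal decomposition is:
Bags: B1 = {b, h}  B2 = {b, c}  B3 = {a, b}  B4 = {b, f}  B5 = {b, d}  B6 = {b, g}  B7 = {b, e}  B8 = {b, i}
Tree: B1–B2, B1–B3, B3–B4, B2–B5, B2–B6, B2–B7, B3–B8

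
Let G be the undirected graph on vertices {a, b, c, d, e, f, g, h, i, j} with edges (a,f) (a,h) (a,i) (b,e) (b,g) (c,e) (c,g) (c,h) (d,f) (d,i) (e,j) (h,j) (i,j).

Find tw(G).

2

A width-2 tree decomposition is:
Bags: B1 = {b, c, g}  B2 = {b, c, e}  B3 = {c, e, h}  B4 = {e, h, j}  B5 = {a, h, j}  B6 = {a, i, j}  B7 = {a, f, i}  B8 = {d, f, i}
Tree: B1–B2, B2–B3, B3–B4, B4–B5, B5–B6, B6–B7, B7–B8
The largest bag has 3 vertices, giving width 2; this decomposition certifies tw(G) ≤ 2. Since g–b–e–c–g is a cycle in G, G is not acyclic. Forests are exactly the graphs of treewidth ≤ 1, so tw(G) ≥ 2. Hence tw(G) = 2 exactly.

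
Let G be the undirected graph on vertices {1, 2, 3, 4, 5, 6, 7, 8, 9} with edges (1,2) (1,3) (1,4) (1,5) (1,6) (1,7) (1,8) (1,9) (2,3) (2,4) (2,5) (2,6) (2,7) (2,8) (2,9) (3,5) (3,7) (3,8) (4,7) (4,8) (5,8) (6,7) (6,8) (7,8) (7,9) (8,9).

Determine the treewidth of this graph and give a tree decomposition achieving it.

Treewidth 4.
Bags: B1 = {1, 2, 3, 7, 8}  B2 = {1, 2, 7, 8, 9}  B3 = {1, 2, 6, 7, 8}  B4 = {1, 2, 3, 5, 8}  B5 = {1, 2, 4, 7, 8}
Tree: B1–B2, B2–B3, B1–B4, B3–B5

The largest bag has 5 vertices, giving width 4; this decomposition certifies tw(G) ≤ 4. On the other hand G contains the 5-clique {1, 2, 3, 5, 8}. A clique must lie in a single bag of any decomposition, so no decomposition can have width below 4. Combining the bounds, tw(G) = 4.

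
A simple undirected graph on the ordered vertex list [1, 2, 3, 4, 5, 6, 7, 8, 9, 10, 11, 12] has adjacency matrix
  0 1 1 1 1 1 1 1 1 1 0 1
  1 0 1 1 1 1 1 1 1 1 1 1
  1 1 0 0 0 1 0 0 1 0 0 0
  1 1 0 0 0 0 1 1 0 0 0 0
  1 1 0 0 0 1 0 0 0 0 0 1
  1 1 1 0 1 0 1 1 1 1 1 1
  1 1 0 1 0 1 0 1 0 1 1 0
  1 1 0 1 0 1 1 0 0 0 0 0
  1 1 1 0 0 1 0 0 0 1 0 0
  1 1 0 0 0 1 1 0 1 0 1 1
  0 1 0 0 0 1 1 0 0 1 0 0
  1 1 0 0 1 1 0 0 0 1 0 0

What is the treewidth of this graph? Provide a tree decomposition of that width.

The largest bag has 5 vertices, giving width 4; this decomposition certifies tw(G) ≤ 4. On the other hand G contains the 5-clique {1, 2, 4, 7, 8}. A clique must lie in a single bag of any decomposition, so no decomposition can have width below 4. Combining the bounds, tw(G) = 4.

Treewidth 4.
One such decomposition:
Bags: B1 = {1, 2, 6, 7, 10}  B2 = {1, 2, 6, 9, 10}  B3 = {2, 6, 7, 10, 11}  B4 = {1, 2, 6, 7, 8}  B5 = {1, 2, 6, 10, 12}  B6 = {1, 2, 5, 6, 12}  B7 = {1, 2, 3, 6, 9}  B8 = {1, 2, 4, 7, 8}
Tree: B1–B2, B1–B3, B1–B4, B1–B5, B5–B6, B2–B7, B4–B8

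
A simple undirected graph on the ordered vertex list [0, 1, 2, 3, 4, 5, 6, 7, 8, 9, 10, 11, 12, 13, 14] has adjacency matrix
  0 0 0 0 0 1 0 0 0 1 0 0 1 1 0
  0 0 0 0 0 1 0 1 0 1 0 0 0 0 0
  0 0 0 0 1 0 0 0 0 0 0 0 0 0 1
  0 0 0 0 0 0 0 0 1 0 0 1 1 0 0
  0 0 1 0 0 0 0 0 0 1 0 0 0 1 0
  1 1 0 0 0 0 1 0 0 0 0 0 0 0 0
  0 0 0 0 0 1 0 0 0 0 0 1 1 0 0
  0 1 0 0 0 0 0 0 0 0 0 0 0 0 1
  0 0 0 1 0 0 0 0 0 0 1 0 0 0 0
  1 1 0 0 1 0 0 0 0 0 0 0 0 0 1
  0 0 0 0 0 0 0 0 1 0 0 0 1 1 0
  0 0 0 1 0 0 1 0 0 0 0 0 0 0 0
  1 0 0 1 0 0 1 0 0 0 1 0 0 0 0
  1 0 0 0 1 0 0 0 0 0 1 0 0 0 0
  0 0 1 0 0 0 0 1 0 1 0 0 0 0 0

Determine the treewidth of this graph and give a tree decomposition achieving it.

Each bag holds 4 vertices, so the decomposition has width 3, which upper-bounds the treewidth. For the lower bound: the 4 vertex sets {2,7,14}, {1}, {9}, {0,4,5,13} are disjoint, each induces a connected subgraph, and every pair is joined by at least one edge of G. Contracting each set to a single vertex therefore yields K_{4} as a minor, and since treewidth is minor-monotone, tw(G) ≥ tw(K_{4}) = 3. Therefore the treewidth is 3.

Treewidth 3.
One such decomposition:
Bags: B1 = {1, 2, 7, 14}  B2 = {1, 2, 9, 14}  B3 = {1, 2, 4, 9}  B4 = {1, 4, 5, 9}  B5 = {0, 4, 5, 9}  B6 = {0, 4, 5, 13}  B7 = {0, 5, 6, 13}  B8 = {0, 6, 12, 13}  B9 = {6, 10, 12, 13}  B10 = {6, 10, 11, 12}  B11 = {3, 10, 11, 12}  B12 = {3, 8, 10, 11}
Tree: B1–B2, B2–B3, B3–B4, B4–B5, B5–B6, B6–B7, B7–B8, B8–B9, B9–B10, B10–B11, B11–B12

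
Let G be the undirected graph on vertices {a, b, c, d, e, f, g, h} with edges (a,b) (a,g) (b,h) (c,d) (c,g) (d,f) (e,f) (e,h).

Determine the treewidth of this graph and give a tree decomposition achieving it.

Treewidth 2.
One such decomposition:
Bags: B1 = {c, d, f}  B2 = {c, e, f}  B3 = {c, e, h}  B4 = {b, c, h}  B5 = {a, b, c}  B6 = {a, c, g}
Tree: B1–B2, B2–B3, B3–B4, B4–B5, B5–B6

The largest bag has 3 vertices, giving width 2; this decomposition certifies tw(G) ≤ 2. The edges c–d–f–e–h–b–a–g–c form a cycle, so G is not a tree and its treewidth is at least 2. Hence tw(G) = 2 exactly.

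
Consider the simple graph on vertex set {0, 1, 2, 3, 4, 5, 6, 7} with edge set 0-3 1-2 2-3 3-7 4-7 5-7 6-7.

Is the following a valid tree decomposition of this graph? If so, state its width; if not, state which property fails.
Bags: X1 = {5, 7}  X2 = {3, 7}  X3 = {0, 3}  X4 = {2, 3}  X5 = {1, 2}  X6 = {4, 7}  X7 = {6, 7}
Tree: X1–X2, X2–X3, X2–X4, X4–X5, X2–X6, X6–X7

Checking the three conditions: (i) the bags cover all of {0, 1, 2, 3, 4, 5, 6, 7}; (ii) for each edge, some bag contains both endpoints; (iii) the bags containing any fixed vertex form a subtree. All hold, so the decomposition is valid with width 2 − 1 = 1.

Yes; width 1.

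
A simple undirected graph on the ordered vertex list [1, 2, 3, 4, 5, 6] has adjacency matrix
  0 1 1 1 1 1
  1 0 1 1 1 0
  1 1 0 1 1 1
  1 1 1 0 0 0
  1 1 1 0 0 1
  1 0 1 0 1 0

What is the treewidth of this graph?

3

A width-3 tree decomposition is:
Bags: B1 = {1, 2, 3, 4}  B2 = {1, 2, 3, 5}  B3 = {1, 3, 5, 6}
Tree: B1–B2, B2–B3
Each bag holds 4 vertices, so the decomposition has width 3, which upper-bounds the treewidth. On the other hand G contains the 4-clique {1, 2, 3, 4}. A clique must lie in a single bag of any decomposition, so no decomposition can have width below 3. Combining the bounds, tw(G) = 3.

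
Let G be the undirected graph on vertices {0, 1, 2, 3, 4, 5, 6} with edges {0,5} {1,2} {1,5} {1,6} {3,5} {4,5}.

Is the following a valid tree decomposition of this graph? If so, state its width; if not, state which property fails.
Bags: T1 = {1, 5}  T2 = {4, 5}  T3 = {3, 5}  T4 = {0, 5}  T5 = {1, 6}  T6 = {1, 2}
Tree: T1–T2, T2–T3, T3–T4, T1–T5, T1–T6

Yes; width 1.

Every vertex of G appears in some bag (union = {0, 1, 2, 3, 4, 5, 6}); every edge is covered by a bag; and for each vertex v the set of bags containing v is connected in the bag tree. The decomposition is therefore valid. The largest bag has 2 vertices, so the width is 1.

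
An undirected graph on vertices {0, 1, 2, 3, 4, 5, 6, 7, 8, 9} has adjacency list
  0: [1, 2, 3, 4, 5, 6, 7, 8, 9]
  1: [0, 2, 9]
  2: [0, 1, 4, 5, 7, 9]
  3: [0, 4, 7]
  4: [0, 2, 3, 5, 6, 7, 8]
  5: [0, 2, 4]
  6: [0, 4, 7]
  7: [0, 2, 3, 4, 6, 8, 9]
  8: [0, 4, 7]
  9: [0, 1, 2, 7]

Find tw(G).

A width-3 tree decomposition is:
Bags: B1 = {0, 2, 7, 9}  B2 = {0, 2, 4, 7}  B3 = {0, 1, 2, 9}  B4 = {0, 4, 7, 8}  B5 = {0, 2, 4, 5}  B6 = {0, 3, 4, 7}  B7 = {0, 4, 6, 7}
Tree: B1–B2, B1–B3, B2–B4, B2–B5, B4–B6, B4–B7
Each bag holds 4 vertices, so the decomposition has width 3, which upper-bounds the treewidth. For the lower bound, the 4 vertices {0, 1, 2, 9} are pairwise adjacent, and any tree decomposition puts a clique entirely inside one bag — forcing width ≥ 3. Therefore the treewidth is 3.

3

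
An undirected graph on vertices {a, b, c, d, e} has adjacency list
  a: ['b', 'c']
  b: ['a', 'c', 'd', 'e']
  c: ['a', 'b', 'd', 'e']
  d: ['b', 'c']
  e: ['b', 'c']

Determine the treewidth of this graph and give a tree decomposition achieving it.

Each bag holds 3 vertices, so the decomposition has width 2, which upper-bounds the treewidth. On the other hand G contains the 3-clique {b, c, d}. A clique must lie in a single bag of any decomposition, so no decomposition can have width below 2. Hence tw(G) = 2 exactly.

Treewidth 2.
One such decomposition:
Bags: B1 = {a, b, c}  B2 = {b, c, e}  B3 = {b, c, d}
Tree: B1–B2, B1–B3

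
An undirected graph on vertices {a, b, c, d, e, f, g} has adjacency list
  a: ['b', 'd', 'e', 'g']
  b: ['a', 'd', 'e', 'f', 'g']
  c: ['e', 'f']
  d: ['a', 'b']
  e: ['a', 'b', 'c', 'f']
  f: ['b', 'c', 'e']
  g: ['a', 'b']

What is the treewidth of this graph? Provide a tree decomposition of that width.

Treewidth 2.
Bags: B1 = {a, b, e}  B2 = {a, b, d}  B3 = {a, b, g}  B4 = {b, e, f}  B5 = {c, e, f}
Tree: B1–B2, B2–B3, B1–B4, B4–B5

The largest bag has 3 vertices, giving width 2; this decomposition certifies tw(G) ≤ 2. Conversely, {c, e, f} is a clique of size 3, and the vertices of any clique must share a bag in every tree decomposition; so some bag has ≥ 3 vertices and tw(G) ≥ 2. Therefore the treewidth is 2.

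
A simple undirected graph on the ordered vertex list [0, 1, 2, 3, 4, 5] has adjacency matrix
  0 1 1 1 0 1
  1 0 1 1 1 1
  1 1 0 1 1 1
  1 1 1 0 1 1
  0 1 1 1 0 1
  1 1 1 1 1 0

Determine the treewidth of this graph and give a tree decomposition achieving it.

Every bag has size at most 5, so the width is 5 − 1 = 4 and tw(G) ≤ 4. Conversely, {0, 1, 2, 3, 5} is a clique of size 5, and the vertices of any clique must share a bag in every tree decomposition; so some bag has ≥ 5 vertices and tw(G) ≥ 4. Hence tw(G) = 4 exactly.

Treewidth 4.
Bags: B1 = {1, 2, 3, 4, 5}  B2 = {0, 1, 2, 3, 5}
Tree: B1–B2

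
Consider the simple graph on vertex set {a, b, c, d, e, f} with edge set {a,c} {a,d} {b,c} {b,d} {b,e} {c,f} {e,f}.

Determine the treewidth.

A width-2 tree decomposition is:
Bags: B1 = {a, b, d}  B2 = {a, b, c}  B3 = {b, c, e}  B4 = {c, e, f}
Tree: B1–B2, B2–B3, B3–B4
Each bag holds 3 vertices, so the decomposition has width 2, which upper-bounds the treewidth. For the lower bound, G contains the cycle d–a–c–b–d, so G is not a forest; only forests have treewidth ≤ 1, hence tw(G) ≥ 2. Hence tw(G) = 2 exactly.

2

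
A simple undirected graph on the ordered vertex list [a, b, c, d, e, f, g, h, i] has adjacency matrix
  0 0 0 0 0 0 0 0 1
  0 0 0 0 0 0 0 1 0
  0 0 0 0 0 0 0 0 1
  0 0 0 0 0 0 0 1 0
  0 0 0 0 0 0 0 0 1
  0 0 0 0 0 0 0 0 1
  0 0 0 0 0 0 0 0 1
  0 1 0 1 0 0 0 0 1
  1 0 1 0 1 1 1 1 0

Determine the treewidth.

A width-1 tree decomposition is:
Bags: B1 = {f, i}  B2 = {e, i}  B3 = {h, i}  B4 = {d, h}  B5 = {b, h}  B6 = {a, i}  B7 = {g, i}  B8 = {c, i}
Tree: B1–B2, B1–B3, B3–B4, B4–B5, B2–B6, B2–B7, B6–B8
Each bag holds 2 vertices, so the decomposition has width 1, which upper-bounds the treewidth. Any graph with an edge has treewidth ≥ 1, and G has the edge i–f. The upper and lower bounds meet at 1, so that is the treewidth.

1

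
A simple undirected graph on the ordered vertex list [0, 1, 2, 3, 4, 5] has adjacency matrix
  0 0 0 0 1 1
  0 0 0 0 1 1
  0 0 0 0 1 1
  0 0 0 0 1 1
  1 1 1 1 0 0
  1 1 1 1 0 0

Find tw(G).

A width-2 tree decomposition is:
Bags: B1 = {2, 4, 5}  B2 = {3, 4, 5}  B3 = {1, 4, 5}  B4 = {0, 4, 5}
Tree: B1–B2, B2–B3, B3–B4
Each bag holds 3 vertices, so the decomposition has width 2, which upper-bounds the treewidth. Since 2–4–3–5–2 is a cycle in G, G is not acyclic. Forests are exactly the graphs of treewidth ≤ 1, so tw(G) ≥ 2. Therefore the treewidth is 2.

2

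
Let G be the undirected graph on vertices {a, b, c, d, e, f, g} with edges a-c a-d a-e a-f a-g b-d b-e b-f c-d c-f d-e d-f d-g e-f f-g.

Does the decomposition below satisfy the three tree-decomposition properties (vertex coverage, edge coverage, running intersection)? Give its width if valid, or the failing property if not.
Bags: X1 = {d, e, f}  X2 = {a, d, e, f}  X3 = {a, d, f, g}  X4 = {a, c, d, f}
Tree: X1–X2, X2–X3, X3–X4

A tree decomposition must satisfy three properties: every vertex lies in some bag; for every edge, both endpoints lie together in some bag; and for every vertex, the bags containing it form a connected subtree. Here vertex b appears in no bag, so the decomposition is invalid.

No — vertex b appears in no bag.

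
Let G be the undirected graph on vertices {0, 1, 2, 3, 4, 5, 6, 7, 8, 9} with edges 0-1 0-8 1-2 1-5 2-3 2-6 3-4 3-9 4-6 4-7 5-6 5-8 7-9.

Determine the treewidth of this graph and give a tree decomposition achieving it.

The largest bag has 3 vertices, giving width 2; this decomposition certifies tw(G) ≤ 2. The edges 9–7–4–3–9 form a cycle, so G is not a tree and its treewidth is at least 2. Therefore the treewidth is 2.

Treewidth 2.
One such decomposition:
Bags: B1 = {3, 7, 9}  B2 = {3, 4, 7}  B3 = {2, 3, 4}  B4 = {2, 4, 6}  B5 = {1, 2, 6}  B6 = {1, 5, 6}  B7 = {0, 1, 5}  B8 = {0, 5, 8}
Tree: B1–B2, B2–B3, B3–B4, B4–B5, B5–B6, B6–B7, B7–B8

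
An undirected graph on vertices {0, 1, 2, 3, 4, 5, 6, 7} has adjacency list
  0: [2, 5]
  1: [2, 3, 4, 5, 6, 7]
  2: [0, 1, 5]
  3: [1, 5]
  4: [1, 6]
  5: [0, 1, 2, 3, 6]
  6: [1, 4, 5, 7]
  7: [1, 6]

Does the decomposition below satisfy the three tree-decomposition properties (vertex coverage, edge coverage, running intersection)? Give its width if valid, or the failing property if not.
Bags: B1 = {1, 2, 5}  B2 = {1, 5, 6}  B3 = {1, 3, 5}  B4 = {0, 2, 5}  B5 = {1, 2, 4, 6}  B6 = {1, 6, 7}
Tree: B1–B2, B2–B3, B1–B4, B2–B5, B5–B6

No — bags containing vertex 2 are not connected in the tree.

A tree decomposition must satisfy three properties: every vertex lies in some bag; for every edge, both endpoints lie together in some bag; and for every vertex, the bags containing it form a connected subtree. Here bags containing vertex 2 are not connected in the tree, so the decomposition is invalid.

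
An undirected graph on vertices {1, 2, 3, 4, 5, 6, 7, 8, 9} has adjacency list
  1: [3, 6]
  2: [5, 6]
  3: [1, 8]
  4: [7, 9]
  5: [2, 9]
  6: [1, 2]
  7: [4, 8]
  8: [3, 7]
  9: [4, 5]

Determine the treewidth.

A width-2 tree decomposition is:
Bags: B1 = {4, 7, 8}  B2 = {3, 4, 8}  B3 = {1, 3, 4}  B4 = {1, 4, 6}  B5 = {2, 4, 6}  B6 = {2, 4, 5}  B7 = {4, 5, 9}
Tree: B1–B2, B2–B3, B3–B4, B4–B5, B5–B6, B6–B7
Each bag holds 3 vertices, so the decomposition has width 2, which upper-bounds the treewidth. The edges 4–7–8–3–1–6–2–5–9–4 form a cycle, so G is not a tree and its treewidth is at least 2. Combining the bounds, tw(G) = 2.

2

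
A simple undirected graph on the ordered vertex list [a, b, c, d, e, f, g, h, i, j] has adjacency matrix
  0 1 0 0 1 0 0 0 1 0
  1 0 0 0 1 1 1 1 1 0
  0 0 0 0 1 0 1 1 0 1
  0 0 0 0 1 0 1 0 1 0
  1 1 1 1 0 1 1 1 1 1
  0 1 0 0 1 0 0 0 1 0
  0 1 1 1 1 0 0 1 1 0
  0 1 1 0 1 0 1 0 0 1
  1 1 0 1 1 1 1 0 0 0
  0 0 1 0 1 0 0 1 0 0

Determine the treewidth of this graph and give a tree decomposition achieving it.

Each bag holds 4 vertices, so the decomposition has width 3, which upper-bounds the treewidth. For the lower bound, the 4 vertices {d, e, g, i} are pairwise adjacent, and any tree decomposition puts a clique entirely inside one bag — forcing width ≥ 3. Hence tw(G) = 3 exactly.

Treewidth 3.
One such decomposition:
Bags: B1 = {a, b, e, i}  B2 = {b, e, f, i}  B3 = {b, e, g, i}  B4 = {b, e, g, h}  B5 = {d, e, g, i}  B6 = {c, e, g, h}  B7 = {c, e, h, j}
Tree: B1–B2, B1–B3, B3–B4, B3–B5, B4–B6, B6–B7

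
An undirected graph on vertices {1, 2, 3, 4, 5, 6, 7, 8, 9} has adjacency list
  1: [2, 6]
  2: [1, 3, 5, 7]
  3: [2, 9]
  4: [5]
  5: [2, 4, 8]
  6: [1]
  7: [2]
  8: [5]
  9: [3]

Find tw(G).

1

A width-1 tree decomposition is:
Bags: B1 = {2, 5}  B2 = {4, 5}  B3 = {2, 7}  B4 = {5, 8}  B5 = {1, 2}  B6 = {1, 6}  B7 = {2, 3}  B8 = {3, 9}
Tree: B1–B2, B1–B3, B2–B4, B1–B5, B5–B6, B1–B7, B7–B8
Every bag has size at most 2, so the width is 2 − 1 = 1 and tw(G) ≤ 1. G has an edge, so its treewidth is at least 1. Therefore the treewidth is 1.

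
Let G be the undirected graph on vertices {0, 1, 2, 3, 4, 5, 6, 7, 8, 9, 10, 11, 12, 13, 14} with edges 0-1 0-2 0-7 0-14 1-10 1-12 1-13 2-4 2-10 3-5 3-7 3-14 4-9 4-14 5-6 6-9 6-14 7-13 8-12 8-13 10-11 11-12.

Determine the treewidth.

A width-3 tree decomposition is:
Bags: B1 = {4, 5, 6, 9}  B2 = {4, 5, 6, 14}  B3 = {3, 4, 5, 14}  B4 = {2, 3, 4, 14}  B5 = {0, 2, 3, 14}  B6 = {0, 2, 3, 7}  B7 = {0, 2, 7, 10}  B8 = {0, 1, 7, 10}  B9 = {1, 7, 10, 13}  B10 = {1, 10, 11, 13}  B11 = {1, 11, 12, 13}  B12 = {8, 11, 12, 13}
Tree: B1–B2, B2–B3, B3–B4, B4–B5, B5–B6, B6–B7, B7–B8, B8–B9, B9–B10, B10–B11, B11–B12
Each bag holds 4 vertices, so the decomposition has width 3, which upper-bounds the treewidth. For the lower bound: the 4 vertex sets {5,6,9}, {4}, {14}, {0,2,3,7} are disjoint, each induces a connected subgraph, and every pair is joined by at least one edge of G. Contracting each set to a single vertex therefore yields K_{4} as a minor, and since treewidth is minor-monotone, tw(G) ≥ tw(K_{4}) = 3. The upper and lower bounds meet at 3, so that is the treewidth.

3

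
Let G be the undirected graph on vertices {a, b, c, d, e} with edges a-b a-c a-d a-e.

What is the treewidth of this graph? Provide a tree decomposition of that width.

Treewidth 1.
One such decomposition:
Bags: B1 = {a, c}  B2 = {a, d}  B3 = {a, b}  B4 = {a, e}
Tree: B1–B2, B1–B3, B3–B4

The largest bag has 2 vertices, giving width 1; this decomposition certifies tw(G) ≤ 1. G has an edge, so its treewidth is at least 1. Hence tw(G) = 1 exactly.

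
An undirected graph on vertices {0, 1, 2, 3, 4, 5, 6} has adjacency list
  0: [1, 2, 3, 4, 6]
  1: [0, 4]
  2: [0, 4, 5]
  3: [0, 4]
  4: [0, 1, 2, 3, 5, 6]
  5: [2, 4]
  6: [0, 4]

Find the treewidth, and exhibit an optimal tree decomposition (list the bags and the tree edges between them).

Treewidth 2.
One such decomposition:
Bags: B1 = {0, 2, 4}  B2 = {2, 4, 5}  B3 = {0, 3, 4}  B4 = {0, 4, 6}  B5 = {0, 1, 4}
Tree: B1–B2, B1–B3, B3–B4, B4–B5

Each bag holds 3 vertices, so the decomposition has width 2, which upper-bounds the treewidth. For the lower bound, the 3 vertices {0, 1, 4} are pairwise adjacent, and any tree decomposition puts a clique entirely inside one bag — forcing width ≥ 2. Combining the bounds, tw(G) = 2.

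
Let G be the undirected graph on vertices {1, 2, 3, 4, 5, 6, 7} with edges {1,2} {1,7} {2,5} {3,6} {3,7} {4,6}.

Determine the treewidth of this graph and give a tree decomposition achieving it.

Treewidth 1.
Bags: B1 = {4, 6}  B2 = {3, 6}  B3 = {3, 7}  B4 = {1, 7}  B5 = {1, 2}  B6 = {2, 5}
Tree: B1–B2, B2–B3, B3–B4, B4–B5, B5–B6

Every bag has size at most 2, so the width is 2 − 1 = 1 and tw(G) ≤ 1. Since G has at least one edge (e.g. 4–6), it is not an edgeless graph, so tw(G) ≥ 1. Therefore the treewidth is 1.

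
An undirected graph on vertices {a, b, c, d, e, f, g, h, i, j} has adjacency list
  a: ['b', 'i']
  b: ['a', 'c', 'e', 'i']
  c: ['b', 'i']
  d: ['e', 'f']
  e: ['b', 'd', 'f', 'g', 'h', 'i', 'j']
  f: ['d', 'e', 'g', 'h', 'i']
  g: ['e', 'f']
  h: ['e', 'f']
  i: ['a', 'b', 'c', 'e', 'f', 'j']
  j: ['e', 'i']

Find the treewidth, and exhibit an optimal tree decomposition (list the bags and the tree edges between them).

Treewidth 2.
One optimal decomposition is:
Bags: B1 = {b, e, i}  B2 = {b, c, i}  B3 = {e, f, i}  B4 = {a, b, i}  B5 = {e, f, h}  B6 = {e, i, j}  B7 = {d, e, f}  B8 = {e, f, g}
Tree: B1–B2, B1–B3, B1–B4, B3–B5, B3–B6, B5–B7, B5–B8

Each bag holds 3 vertices, so the decomposition has width 2, which upper-bounds the treewidth. For the lower bound, the 3 vertices {e, i, j} are pairwise adjacent, and any tree decomposition puts a clique entirely inside one bag — forcing width ≥ 2. Combining the bounds, tw(G) = 2.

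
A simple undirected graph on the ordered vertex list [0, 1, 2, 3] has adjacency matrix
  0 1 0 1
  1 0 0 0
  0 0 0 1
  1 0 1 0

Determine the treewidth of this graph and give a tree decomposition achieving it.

The largest bag has 2 vertices, giving width 1; this decomposition certifies tw(G) ≤ 1. G has an edge, so its treewidth is at least 1. Therefore the treewidth is 1.

Treewidth 1.
Bags: B1 = {0, 3}  B2 = {0, 1}  B3 = {2, 3}
Tree: B1–B2, B1–B3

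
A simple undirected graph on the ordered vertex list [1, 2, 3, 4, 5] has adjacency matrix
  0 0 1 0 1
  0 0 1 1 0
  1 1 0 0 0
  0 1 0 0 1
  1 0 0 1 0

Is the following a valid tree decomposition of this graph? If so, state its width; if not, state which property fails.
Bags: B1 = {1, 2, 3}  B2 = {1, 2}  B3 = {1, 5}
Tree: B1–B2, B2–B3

A tree decomposition must satisfy three properties: every vertex lies in some bag; for every edge, both endpoints lie together in some bag; and for every vertex, the bags containing it form a connected subtree. Here vertex 4 appears in no bag, so the decomposition is invalid.

No — vertex 4 appears in no bag.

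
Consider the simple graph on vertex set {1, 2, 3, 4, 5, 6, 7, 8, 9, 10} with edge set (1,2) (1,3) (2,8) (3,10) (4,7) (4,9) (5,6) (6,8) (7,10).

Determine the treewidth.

1

A width-1 tree decomposition is:
Bags: B1 = {5, 6}  B2 = {6, 8}  B3 = {2, 8}  B4 = {1, 2}  B5 = {1, 3}  B6 = {3, 10}  B7 = {7, 10}  B8 = {4, 7}  B9 = {4, 9}
Tree: B1–B2, B2–B3, B3–B4, B4–B5, B5–B6, B6–B7, B7–B8, B8–B9
Every bag has size at most 2, so the width is 2 − 1 = 1 and tw(G) ≤ 1. G has an edge, so its treewidth is at least 1. Combining the bounds, tw(G) = 1.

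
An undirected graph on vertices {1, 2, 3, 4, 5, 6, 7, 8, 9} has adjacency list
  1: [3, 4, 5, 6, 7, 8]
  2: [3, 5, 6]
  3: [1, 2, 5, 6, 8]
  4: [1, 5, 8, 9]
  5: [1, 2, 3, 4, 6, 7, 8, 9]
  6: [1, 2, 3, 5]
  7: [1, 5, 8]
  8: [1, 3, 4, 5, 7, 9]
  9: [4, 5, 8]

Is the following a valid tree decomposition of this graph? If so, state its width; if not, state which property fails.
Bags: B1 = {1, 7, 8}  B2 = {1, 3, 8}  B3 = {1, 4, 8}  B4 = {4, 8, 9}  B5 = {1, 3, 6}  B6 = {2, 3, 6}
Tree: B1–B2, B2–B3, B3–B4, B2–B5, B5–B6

A tree decomposition must satisfy three properties: every vertex lies in some bag; for every edge, both endpoints lie together in some bag; and for every vertex, the bags containing it form a connected subtree. Here vertex 5 appears in no bag, so the decomposition is invalid.

No — vertex 5 appears in no bag.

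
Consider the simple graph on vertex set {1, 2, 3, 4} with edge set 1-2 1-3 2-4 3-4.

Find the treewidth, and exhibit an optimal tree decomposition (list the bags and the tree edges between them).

The largest bag has 3 vertices, giving width 2; this decomposition certifies tw(G) ≤ 2. For the lower bound, G contains the cycle 3–1–2–4–3, so G is not a forest; only forests have treewidth ≤ 1, hence tw(G) ≥ 2. Hence tw(G) = 2 exactly.

Treewidth 2.
Bags: B1 = {1, 2, 3}  B2 = {2, 3, 4}
Tree: B1–B2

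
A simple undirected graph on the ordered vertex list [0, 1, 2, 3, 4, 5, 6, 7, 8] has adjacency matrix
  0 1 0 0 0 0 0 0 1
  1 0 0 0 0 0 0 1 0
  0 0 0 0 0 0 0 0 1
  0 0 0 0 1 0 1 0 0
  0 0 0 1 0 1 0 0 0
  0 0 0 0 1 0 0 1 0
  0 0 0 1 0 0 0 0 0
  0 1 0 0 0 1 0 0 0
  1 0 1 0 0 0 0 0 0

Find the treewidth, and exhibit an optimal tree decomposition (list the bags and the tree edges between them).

Treewidth 1.
One optimal decomposition is:
Bags: B1 = {2, 8}  B2 = {0, 8}  B3 = {0, 1}  B4 = {1, 7}  B5 = {5, 7}  B6 = {4, 5}  B7 = {3, 4}  B8 = {3, 6}
Tree: B1–B2, B2–B3, B3–B4, B4–B5, B5–B6, B6–B7, B7–B8

Every bag has size at most 2, so the width is 2 − 1 = 1 and tw(G) ≤ 1. Any graph with an edge has treewidth ≥ 1, and G has the edge 2–8. Combining the bounds, tw(G) = 1.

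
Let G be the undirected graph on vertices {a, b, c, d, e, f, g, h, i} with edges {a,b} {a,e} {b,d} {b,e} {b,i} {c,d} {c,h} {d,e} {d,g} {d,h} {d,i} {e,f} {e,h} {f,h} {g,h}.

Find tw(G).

A width-2 tree decomposition is:
Bags: B1 = {b, d, e}  B2 = {d, e, h}  B3 = {e, f, h}  B4 = {c, d, h}  B5 = {b, d, i}  B6 = {a, b, e}  B7 = {d, g, h}
Tree: B1–B2, B2–B3, B2–B4, B1–B5, B1–B6, B4–B7
Each bag holds 3 vertices, so the decomposition has width 2, which upper-bounds the treewidth. On the other hand G contains the 3-clique {d, g, h}. A clique must lie in a single bag of any decomposition, so no decomposition can have width below 2. The upper and lower bounds meet at 2, so that is the treewidth.

2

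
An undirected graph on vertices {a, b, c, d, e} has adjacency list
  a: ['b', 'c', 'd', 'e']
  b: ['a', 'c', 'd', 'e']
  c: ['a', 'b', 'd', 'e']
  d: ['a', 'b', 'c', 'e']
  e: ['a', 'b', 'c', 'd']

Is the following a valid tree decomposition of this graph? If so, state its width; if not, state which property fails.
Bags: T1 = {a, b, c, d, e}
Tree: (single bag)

Yes; width 4.

Checking the three conditions: (i) the bags cover all of {a, b, c, d, e}; (ii) for each edge, some bag contains both endpoints; (iii) the bags containing any fixed vertex form a subtree. All hold, so the decomposition is valid with width 5 − 1 = 4.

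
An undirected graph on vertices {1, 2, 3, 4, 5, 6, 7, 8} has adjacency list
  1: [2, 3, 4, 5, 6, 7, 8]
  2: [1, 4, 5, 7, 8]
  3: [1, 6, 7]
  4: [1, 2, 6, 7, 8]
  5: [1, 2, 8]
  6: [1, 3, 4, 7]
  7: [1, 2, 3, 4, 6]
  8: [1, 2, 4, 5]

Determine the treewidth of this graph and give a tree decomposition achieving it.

The largest bag has 4 vertices, giving width 3; this decomposition certifies tw(G) ≤ 3. On the other hand G contains the 4-clique {1, 2, 4, 8}. A clique must lie in a single bag of any decomposition, so no decomposition can have width below 3. Therefore the treewidth is 3.

Treewidth 3.
One optimal decomposition is:
Bags: B1 = {1, 4, 6, 7}  B2 = {1, 2, 4, 7}  B3 = {1, 3, 6, 7}  B4 = {1, 2, 4, 8}  B5 = {1, 2, 5, 8}
Tree: B1–B2, B1–B3, B2–B4, B4–B5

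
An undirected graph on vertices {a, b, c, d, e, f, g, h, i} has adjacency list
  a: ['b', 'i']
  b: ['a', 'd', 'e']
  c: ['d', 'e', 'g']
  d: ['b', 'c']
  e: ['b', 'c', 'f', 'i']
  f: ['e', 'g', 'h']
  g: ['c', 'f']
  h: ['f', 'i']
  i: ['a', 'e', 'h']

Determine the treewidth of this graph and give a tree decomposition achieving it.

Treewidth 3.
Bags: B1 = {a, b, h, i}  B2 = {b, e, h, i}  B3 = {b, e, f, h}  B4 = {b, d, e, f}  B5 = {c, d, e, f}  B6 = {c, d, f, g}
Tree: B1–B2, B2–B3, B3–B4, B4–B5, B5–B6

The largest bag has 4 vertices, giving width 3; this decomposition certifies tw(G) ≤ 3. For the lower bound: the 4 vertex sets {a,h,i}, {b}, {e}, {c,d,f,g} are disjoint, each induces a connected subgraph, and every pair is joined by at least one edge of G. Contracting each set to a single vertex therefore yields K_{4} as a minor, and since treewidth is minor-monotone, tw(G) ≥ tw(K_{4}) = 3. Hence tw(G) = 3 exactly.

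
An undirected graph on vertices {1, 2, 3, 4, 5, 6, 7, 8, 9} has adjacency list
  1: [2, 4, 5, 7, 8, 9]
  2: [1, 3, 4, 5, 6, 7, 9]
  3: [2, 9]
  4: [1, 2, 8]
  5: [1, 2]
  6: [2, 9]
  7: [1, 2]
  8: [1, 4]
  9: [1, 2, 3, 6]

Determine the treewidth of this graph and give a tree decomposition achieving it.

Treewidth 2.
One such decomposition:
Bags: B1 = {2, 3, 9}  B2 = {1, 2, 9}  B3 = {2, 6, 9}  B4 = {1, 2, 5}  B5 = {1, 2, 4}  B6 = {1, 2, 7}  B7 = {1, 4, 8}
Tree: B1–B2, B1–B3, B2–B4, B4–B5, B5–B6, B5–B7

Every bag has size at most 3, so the width is 3 − 1 = 2 and tw(G) ≤ 2. Conversely, {1, 4, 8} is a clique of size 3, and the vertices of any clique must share a bag in every tree decomposition; so some bag has ≥ 3 vertices and tw(G) ≥ 2. Combining the bounds, tw(G) = 2.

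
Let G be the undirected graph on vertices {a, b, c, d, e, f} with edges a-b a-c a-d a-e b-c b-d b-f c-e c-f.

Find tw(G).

A width-2 tree decomposition is:
Bags: B1 = {a, b, c}  B2 = {b, c, f}  B3 = {a, c, e}  B4 = {a, b, d}
Tree: B1–B2, B1–B3, B1–B4
Each bag holds 3 vertices, so the decomposition has width 2, which upper-bounds the treewidth. Conversely, {a, b, d} is a clique of size 3, and the vertices of any clique must share a bag in every tree decomposition; so some bag has ≥ 3 vertices and tw(G) ≥ 2. Combining the bounds, tw(G) = 2.

2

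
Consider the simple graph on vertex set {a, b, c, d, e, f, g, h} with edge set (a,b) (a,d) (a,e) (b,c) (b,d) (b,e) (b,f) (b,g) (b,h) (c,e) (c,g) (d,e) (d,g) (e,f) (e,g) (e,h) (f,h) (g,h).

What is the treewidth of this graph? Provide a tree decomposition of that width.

The largest bag has 4 vertices, giving width 3; this decomposition certifies tw(G) ≤ 3. Conversely, {b, d, e, g} is a clique of size 4, and the vertices of any clique must share a bag in every tree decomposition; so some bag has ≥ 4 vertices and tw(G) ≥ 3. Combining the bounds, tw(G) = 3.

Treewidth 3.
One such decomposition:
Bags: B1 = {b, d, e, g}  B2 = {b, c, e, g}  B3 = {b, e, g, h}  B4 = {a, b, d, e}  B5 = {b, e, f, h}
Tree: B1–B2, B1–B3, B1–B4, B3–B5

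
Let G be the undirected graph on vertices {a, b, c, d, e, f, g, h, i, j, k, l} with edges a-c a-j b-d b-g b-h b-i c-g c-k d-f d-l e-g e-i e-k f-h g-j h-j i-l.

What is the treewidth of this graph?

A width-3 tree decomposition is:
Bags: B1 = {a, c, j, k}  B2 = {c, g, j, k}  B3 = {e, g, j, k}  B4 = {e, g, h, j}  B5 = {b, e, g, h}  B6 = {b, e, h, i}  B7 = {b, f, h, i}  B8 = {b, d, f, i}  B9 = {d, f, i, l}
Tree: B1–B2, B2–B3, B3–B4, B4–B5, B5–B6, B6–B7, B7–B8, B8–B9
The largest bag has 4 vertices, giving width 3; this decomposition certifies tw(G) ≤ 3. For the lower bound: the 4 vertex sets {a,c,k}, {j}, {g}, {b,e,h,i} are disjoint, each induces a connected subgraph, and every pair is joined by at least one edge of G. Contracting each set to a single vertex therefore yields K_{4} as a minor, and since treewidth is minor-monotone, tw(G) ≥ tw(K_{4}) = 3. The upper and lower bounds meet at 3, so that is the treewidth.

3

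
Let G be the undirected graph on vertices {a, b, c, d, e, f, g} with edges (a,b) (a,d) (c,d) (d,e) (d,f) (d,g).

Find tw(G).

1

A width-1 tree decomposition is:
Bags: B1 = {a, d}  B2 = {c, d}  B3 = {d, f}  B4 = {d, g}  B5 = {d, e}  B6 = {a, b}
Tree: B1–B2, B1–B3, B1–B4, B4–B5, B1–B6
Every bag has size at most 2, so the width is 2 − 1 = 1 and tw(G) ≤ 1. Since G has at least one edge (e.g. d–a), it is not an edgeless graph, so tw(G) ≥ 1. Hence tw(G) = 1 exactly.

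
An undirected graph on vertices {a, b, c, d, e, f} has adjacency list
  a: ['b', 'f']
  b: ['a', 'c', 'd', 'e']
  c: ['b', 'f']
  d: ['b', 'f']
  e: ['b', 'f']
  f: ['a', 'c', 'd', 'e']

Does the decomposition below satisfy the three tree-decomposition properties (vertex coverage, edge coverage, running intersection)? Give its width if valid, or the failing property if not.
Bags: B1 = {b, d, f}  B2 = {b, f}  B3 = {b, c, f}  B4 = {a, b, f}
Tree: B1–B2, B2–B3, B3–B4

No — vertex e appears in no bag.

A tree decomposition must satisfy three properties: every vertex lies in some bag; for every edge, both endpoints lie together in some bag; and for every vertex, the bags containing it form a connected subtree. Here vertex e appears in no bag, so the decomposition is invalid.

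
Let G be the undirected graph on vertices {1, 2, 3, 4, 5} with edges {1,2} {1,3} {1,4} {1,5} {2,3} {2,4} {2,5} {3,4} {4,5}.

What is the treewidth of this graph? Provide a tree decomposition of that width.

Each bag holds 4 vertices, so the decomposition has width 3, which upper-bounds the treewidth. On the other hand G contains the 4-clique {1, 2, 3, 4}. A clique must lie in a single bag of any decomposition, so no decomposition can have width below 3. Hence tw(G) = 3 exactly.

Treewidth 3.
One such decomposition:
Bags: B1 = {1, 2, 4, 5}  B2 = {1, 2, 3, 4}
Tree: B1–B2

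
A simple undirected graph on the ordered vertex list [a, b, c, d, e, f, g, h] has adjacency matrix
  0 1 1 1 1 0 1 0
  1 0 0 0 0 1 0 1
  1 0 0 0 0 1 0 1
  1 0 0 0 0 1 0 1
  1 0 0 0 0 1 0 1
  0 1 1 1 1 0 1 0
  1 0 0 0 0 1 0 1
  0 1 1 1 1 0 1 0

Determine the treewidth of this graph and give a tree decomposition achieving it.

Treewidth 3.
One optimal decomposition is:
Bags: B1 = {a, b, f, h}  B2 = {a, d, f, h}  B3 = {a, f, g, h}  B4 = {a, e, f, h}  B5 = {a, c, f, h}
Tree: B1–B2, B2–B3, B3–B4, B4–B5

Every bag has size at most 4, so the width is 4 − 1 = 3 and tw(G) ≤ 3. For the lower bound: the 4 vertex sets {a,b}, {d,h}, {f}, {g} are disjoint, each induces a connected subgraph, and every pair is joined by at least one edge of G. Contracting each set to a single vertex therefore yields K_{4} as a minor, and since treewidth is minor-monotone, tw(G) ≥ tw(K_{4}) = 3. Combining the bounds, tw(G) = 3.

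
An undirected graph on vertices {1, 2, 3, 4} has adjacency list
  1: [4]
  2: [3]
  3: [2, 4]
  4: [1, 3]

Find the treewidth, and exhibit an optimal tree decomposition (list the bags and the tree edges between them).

Treewidth 1.
One such decomposition:
Bags: B1 = {2, 3}  B2 = {3, 4}  B3 = {1, 4}
Tree: B1–B2, B2–B3

Each bag holds 2 vertices, so the decomposition has width 1, which upper-bounds the treewidth. Since G has at least one edge (e.g. 2–3), it is not an edgeless graph, so tw(G) ≥ 1. Therefore the treewidth is 1.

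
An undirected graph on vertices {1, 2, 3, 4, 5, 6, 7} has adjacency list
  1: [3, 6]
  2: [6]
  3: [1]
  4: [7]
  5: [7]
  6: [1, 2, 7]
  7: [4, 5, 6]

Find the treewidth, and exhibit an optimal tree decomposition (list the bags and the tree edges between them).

Treewidth 1.
One such decomposition:
Bags: B1 = {6, 7}  B2 = {1, 6}  B3 = {1, 3}  B4 = {5, 7}  B5 = {4, 7}  B6 = {2, 6}
Tree: B1–B2, B2–B3, B1–B4, B4–B5, B1–B6

The largest bag has 2 vertices, giving width 1; this decomposition certifies tw(G) ≤ 1. Any graph with an edge has treewidth ≥ 1, and G has the edge 6–7. Combining the bounds, tw(G) = 1.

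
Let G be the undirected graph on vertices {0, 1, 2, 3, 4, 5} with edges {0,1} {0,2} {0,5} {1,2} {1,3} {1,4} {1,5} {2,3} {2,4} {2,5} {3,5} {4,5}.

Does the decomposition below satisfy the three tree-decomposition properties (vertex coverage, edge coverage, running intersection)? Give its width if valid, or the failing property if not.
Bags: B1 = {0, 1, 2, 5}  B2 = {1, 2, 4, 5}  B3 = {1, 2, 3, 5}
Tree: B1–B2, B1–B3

Checking the three conditions: (i) the bags cover all of {0, 1, 2, 3, 4, 5}; (ii) for each edge, some bag contains both endpoints; (iii) the bags containing any fixed vertex form a subtree. All hold, so the decomposition is valid with width 4 − 1 = 3.

Yes; width 3.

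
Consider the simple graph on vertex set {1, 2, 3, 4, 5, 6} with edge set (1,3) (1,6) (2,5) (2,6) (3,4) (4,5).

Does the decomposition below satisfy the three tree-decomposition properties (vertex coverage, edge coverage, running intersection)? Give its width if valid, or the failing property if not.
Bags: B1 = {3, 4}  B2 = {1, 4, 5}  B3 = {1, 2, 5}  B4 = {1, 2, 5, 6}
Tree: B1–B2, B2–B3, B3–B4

No — edge (1,3) lies in no bag.

A tree decomposition must satisfy three properties: every vertex lies in some bag; for every edge, both endpoints lie together in some bag; and for every vertex, the bags containing it form a connected subtree. Here edge (1,3) lies in no bag, so the decomposition is invalid.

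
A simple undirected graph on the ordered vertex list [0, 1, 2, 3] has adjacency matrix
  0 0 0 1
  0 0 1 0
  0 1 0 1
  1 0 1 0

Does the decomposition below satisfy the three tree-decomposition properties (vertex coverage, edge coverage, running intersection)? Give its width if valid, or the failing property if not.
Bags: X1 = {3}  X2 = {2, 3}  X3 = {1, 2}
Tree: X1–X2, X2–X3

No — vertex 0 appears in no bag.

A tree decomposition must satisfy three properties: every vertex lies in some bag; for every edge, both endpoints lie together in some bag; and for every vertex, the bags containing it form a connected subtree. Here vertex 0 appears in no bag, so the decomposition is invalid.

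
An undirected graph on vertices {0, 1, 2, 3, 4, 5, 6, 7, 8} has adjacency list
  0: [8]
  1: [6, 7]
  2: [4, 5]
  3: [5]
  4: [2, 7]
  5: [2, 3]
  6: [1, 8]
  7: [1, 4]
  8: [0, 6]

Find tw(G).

1

A width-1 tree decomposition is:
Bags: B1 = {0, 8}  B2 = {6, 8}  B3 = {1, 6}  B4 = {1, 7}  B5 = {4, 7}  B6 = {2, 4}  B7 = {2, 5}  B8 = {3, 5}
Tree: B1–B2, B2–B3, B3–B4, B4–B5, B5–B6, B6–B7, B7–B8
Each bag holds 2 vertices, so the decomposition has width 1, which upper-bounds the treewidth. Any graph with an edge has treewidth ≥ 1, and G has the edge 0–8. Therefore the treewidth is 1.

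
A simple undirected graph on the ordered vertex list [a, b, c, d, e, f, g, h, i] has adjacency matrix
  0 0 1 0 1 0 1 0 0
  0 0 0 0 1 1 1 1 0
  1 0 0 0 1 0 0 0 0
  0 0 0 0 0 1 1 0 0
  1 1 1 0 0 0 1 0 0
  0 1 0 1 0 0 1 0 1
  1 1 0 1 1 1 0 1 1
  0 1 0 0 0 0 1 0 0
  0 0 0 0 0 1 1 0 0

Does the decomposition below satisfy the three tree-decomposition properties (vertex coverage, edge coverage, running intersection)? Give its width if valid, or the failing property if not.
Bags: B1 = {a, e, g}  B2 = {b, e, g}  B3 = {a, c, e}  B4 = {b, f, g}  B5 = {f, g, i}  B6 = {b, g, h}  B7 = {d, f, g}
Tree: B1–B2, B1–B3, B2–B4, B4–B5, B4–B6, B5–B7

Yes; width 2.

Checking the three conditions: (i) the bags cover all of {a, b, c, d, e, f, g, h, i}; (ii) for each edge, some bag contains both endpoints; (iii) the bags containing any fixed vertex form a subtree. All hold, so the decomposition is valid with width 3 − 1 = 2.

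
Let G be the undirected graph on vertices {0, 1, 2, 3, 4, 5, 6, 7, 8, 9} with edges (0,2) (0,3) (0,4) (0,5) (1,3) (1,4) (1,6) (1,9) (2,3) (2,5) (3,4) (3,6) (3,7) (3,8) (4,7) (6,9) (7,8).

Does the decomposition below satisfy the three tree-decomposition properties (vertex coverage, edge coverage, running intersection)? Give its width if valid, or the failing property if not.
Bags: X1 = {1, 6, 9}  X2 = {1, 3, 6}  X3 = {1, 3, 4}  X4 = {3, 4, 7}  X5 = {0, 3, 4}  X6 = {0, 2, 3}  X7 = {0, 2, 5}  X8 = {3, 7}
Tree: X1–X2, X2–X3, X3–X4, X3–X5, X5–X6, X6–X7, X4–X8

A tree decomposition must satisfy three properties: every vertex lies in some bag; for every edge, both endpoints lie together in some bag; and for every vertex, the bags containing it form a connected subtree. Here vertex 8 appears in no bag, so the decomposition is invalid.

No — vertex 8 appears in no bag.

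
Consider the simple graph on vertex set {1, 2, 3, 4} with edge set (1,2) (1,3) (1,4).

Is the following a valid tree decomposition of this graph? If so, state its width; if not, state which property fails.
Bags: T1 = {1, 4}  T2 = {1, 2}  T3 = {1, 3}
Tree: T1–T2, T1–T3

Yes; width 1.

Checking the three conditions: (i) the bags cover all of {1, 2, 3, 4}; (ii) for each edge, some bag contains both endpoints; (iii) the bags containing any fixed vertex form a subtree. All hold, so the decomposition is valid with width 2 − 1 = 1.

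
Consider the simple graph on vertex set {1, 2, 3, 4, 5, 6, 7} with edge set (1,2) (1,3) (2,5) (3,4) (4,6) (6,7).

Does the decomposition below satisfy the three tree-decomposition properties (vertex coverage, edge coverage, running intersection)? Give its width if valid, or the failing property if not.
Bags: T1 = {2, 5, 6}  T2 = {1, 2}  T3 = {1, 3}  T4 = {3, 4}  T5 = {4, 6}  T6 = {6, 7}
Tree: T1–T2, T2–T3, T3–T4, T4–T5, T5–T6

No — bags containing vertex 6 are not connected in the tree.

A tree decomposition must satisfy three properties: every vertex lies in some bag; for every edge, both endpoints lie together in some bag; and for every vertex, the bags containing it form a connected subtree. Here bags containing vertex 6 are not connected in the tree, so the decomposition is invalid.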